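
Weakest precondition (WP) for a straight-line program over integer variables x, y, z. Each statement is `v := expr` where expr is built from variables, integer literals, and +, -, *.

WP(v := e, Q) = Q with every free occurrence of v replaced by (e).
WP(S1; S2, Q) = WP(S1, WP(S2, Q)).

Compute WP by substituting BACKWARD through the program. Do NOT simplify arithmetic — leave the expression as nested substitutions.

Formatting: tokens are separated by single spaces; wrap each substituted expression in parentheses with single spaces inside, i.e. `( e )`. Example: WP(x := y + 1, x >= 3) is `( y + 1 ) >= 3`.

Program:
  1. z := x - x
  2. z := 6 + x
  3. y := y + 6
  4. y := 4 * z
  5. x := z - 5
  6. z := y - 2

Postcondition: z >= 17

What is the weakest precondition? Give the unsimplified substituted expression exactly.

Answer: ( ( 4 * ( 6 + x ) ) - 2 ) >= 17

Derivation:
post: z >= 17
stmt 6: z := y - 2  -- replace 1 occurrence(s) of z with (y - 2)
  => ( y - 2 ) >= 17
stmt 5: x := z - 5  -- replace 0 occurrence(s) of x with (z - 5)
  => ( y - 2 ) >= 17
stmt 4: y := 4 * z  -- replace 1 occurrence(s) of y with (4 * z)
  => ( ( 4 * z ) - 2 ) >= 17
stmt 3: y := y + 6  -- replace 0 occurrence(s) of y with (y + 6)
  => ( ( 4 * z ) - 2 ) >= 17
stmt 2: z := 6 + x  -- replace 1 occurrence(s) of z with (6 + x)
  => ( ( 4 * ( 6 + x ) ) - 2 ) >= 17
stmt 1: z := x - x  -- replace 0 occurrence(s) of z with (x - x)
  => ( ( 4 * ( 6 + x ) ) - 2 ) >= 17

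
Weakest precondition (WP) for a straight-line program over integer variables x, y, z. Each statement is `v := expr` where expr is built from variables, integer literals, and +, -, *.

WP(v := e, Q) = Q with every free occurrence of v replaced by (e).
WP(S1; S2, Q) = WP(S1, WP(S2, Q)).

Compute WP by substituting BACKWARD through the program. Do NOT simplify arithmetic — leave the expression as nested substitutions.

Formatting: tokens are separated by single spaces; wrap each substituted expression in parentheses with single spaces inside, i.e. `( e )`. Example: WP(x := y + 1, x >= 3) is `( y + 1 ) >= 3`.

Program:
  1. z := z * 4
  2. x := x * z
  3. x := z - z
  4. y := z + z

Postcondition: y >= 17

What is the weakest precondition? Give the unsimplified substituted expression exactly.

Answer: ( ( z * 4 ) + ( z * 4 ) ) >= 17

Derivation:
post: y >= 17
stmt 4: y := z + z  -- replace 1 occurrence(s) of y with (z + z)
  => ( z + z ) >= 17
stmt 3: x := z - z  -- replace 0 occurrence(s) of x with (z - z)
  => ( z + z ) >= 17
stmt 2: x := x * z  -- replace 0 occurrence(s) of x with (x * z)
  => ( z + z ) >= 17
stmt 1: z := z * 4  -- replace 2 occurrence(s) of z with (z * 4)
  => ( ( z * 4 ) + ( z * 4 ) ) >= 17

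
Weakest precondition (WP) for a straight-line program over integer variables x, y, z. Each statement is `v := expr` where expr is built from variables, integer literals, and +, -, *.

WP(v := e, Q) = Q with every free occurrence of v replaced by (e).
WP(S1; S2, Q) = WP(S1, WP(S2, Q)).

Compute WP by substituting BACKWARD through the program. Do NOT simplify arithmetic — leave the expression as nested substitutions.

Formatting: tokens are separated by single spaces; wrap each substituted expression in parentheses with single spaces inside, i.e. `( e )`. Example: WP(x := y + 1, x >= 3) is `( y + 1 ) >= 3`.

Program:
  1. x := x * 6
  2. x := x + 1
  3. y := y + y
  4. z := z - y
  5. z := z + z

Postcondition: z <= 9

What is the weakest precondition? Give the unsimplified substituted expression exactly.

post: z <= 9
stmt 5: z := z + z  -- replace 1 occurrence(s) of z with (z + z)
  => ( z + z ) <= 9
stmt 4: z := z - y  -- replace 2 occurrence(s) of z with (z - y)
  => ( ( z - y ) + ( z - y ) ) <= 9
stmt 3: y := y + y  -- replace 2 occurrence(s) of y with (y + y)
  => ( ( z - ( y + y ) ) + ( z - ( y + y ) ) ) <= 9
stmt 2: x := x + 1  -- replace 0 occurrence(s) of x with (x + 1)
  => ( ( z - ( y + y ) ) + ( z - ( y + y ) ) ) <= 9
stmt 1: x := x * 6  -- replace 0 occurrence(s) of x with (x * 6)
  => ( ( z - ( y + y ) ) + ( z - ( y + y ) ) ) <= 9

Answer: ( ( z - ( y + y ) ) + ( z - ( y + y ) ) ) <= 9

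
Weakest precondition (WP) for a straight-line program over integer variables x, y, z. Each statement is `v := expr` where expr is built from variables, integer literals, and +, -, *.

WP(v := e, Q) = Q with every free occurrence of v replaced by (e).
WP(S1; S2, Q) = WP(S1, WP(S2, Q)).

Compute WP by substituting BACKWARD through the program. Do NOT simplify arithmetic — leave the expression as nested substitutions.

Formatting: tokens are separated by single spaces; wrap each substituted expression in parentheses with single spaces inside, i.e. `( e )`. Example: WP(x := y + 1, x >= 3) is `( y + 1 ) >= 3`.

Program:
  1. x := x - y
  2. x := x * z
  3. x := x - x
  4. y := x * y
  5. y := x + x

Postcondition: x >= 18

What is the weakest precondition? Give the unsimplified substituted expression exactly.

Answer: ( ( ( x - y ) * z ) - ( ( x - y ) * z ) ) >= 18

Derivation:
post: x >= 18
stmt 5: y := x + x  -- replace 0 occurrence(s) of y with (x + x)
  => x >= 18
stmt 4: y := x * y  -- replace 0 occurrence(s) of y with (x * y)
  => x >= 18
stmt 3: x := x - x  -- replace 1 occurrence(s) of x with (x - x)
  => ( x - x ) >= 18
stmt 2: x := x * z  -- replace 2 occurrence(s) of x with (x * z)
  => ( ( x * z ) - ( x * z ) ) >= 18
stmt 1: x := x - y  -- replace 2 occurrence(s) of x with (x - y)
  => ( ( ( x - y ) * z ) - ( ( x - y ) * z ) ) >= 18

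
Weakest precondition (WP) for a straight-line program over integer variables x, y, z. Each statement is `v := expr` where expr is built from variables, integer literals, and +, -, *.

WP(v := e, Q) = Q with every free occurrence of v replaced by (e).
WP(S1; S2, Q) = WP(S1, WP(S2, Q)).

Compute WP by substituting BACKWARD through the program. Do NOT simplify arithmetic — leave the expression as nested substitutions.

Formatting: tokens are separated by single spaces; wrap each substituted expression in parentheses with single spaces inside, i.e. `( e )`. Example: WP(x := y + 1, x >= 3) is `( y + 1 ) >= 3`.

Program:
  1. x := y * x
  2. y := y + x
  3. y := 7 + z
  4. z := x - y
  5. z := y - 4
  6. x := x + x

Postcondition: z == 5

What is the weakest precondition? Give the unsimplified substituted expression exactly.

post: z == 5
stmt 6: x := x + x  -- replace 0 occurrence(s) of x with (x + x)
  => z == 5
stmt 5: z := y - 4  -- replace 1 occurrence(s) of z with (y - 4)
  => ( y - 4 ) == 5
stmt 4: z := x - y  -- replace 0 occurrence(s) of z with (x - y)
  => ( y - 4 ) == 5
stmt 3: y := 7 + z  -- replace 1 occurrence(s) of y with (7 + z)
  => ( ( 7 + z ) - 4 ) == 5
stmt 2: y := y + x  -- replace 0 occurrence(s) of y with (y + x)
  => ( ( 7 + z ) - 4 ) == 5
stmt 1: x := y * x  -- replace 0 occurrence(s) of x with (y * x)
  => ( ( 7 + z ) - 4 ) == 5

Answer: ( ( 7 + z ) - 4 ) == 5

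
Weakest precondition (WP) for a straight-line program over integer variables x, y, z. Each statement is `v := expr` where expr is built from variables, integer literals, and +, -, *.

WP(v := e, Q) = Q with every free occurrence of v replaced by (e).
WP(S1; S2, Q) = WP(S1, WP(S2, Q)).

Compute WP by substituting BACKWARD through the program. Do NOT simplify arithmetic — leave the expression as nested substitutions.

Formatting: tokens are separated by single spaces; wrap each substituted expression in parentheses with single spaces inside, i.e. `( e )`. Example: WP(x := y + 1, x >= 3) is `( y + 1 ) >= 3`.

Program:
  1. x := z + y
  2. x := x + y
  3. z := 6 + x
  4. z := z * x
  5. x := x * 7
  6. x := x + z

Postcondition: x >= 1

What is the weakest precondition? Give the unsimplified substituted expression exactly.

post: x >= 1
stmt 6: x := x + z  -- replace 1 occurrence(s) of x with (x + z)
  => ( x + z ) >= 1
stmt 5: x := x * 7  -- replace 1 occurrence(s) of x with (x * 7)
  => ( ( x * 7 ) + z ) >= 1
stmt 4: z := z * x  -- replace 1 occurrence(s) of z with (z * x)
  => ( ( x * 7 ) + ( z * x ) ) >= 1
stmt 3: z := 6 + x  -- replace 1 occurrence(s) of z with (6 + x)
  => ( ( x * 7 ) + ( ( 6 + x ) * x ) ) >= 1
stmt 2: x := x + y  -- replace 3 occurrence(s) of x with (x + y)
  => ( ( ( x + y ) * 7 ) + ( ( 6 + ( x + y ) ) * ( x + y ) ) ) >= 1
stmt 1: x := z + y  -- replace 3 occurrence(s) of x with (z + y)
  => ( ( ( ( z + y ) + y ) * 7 ) + ( ( 6 + ( ( z + y ) + y ) ) * ( ( z + y ) + y ) ) ) >= 1

Answer: ( ( ( ( z + y ) + y ) * 7 ) + ( ( 6 + ( ( z + y ) + y ) ) * ( ( z + y ) + y ) ) ) >= 1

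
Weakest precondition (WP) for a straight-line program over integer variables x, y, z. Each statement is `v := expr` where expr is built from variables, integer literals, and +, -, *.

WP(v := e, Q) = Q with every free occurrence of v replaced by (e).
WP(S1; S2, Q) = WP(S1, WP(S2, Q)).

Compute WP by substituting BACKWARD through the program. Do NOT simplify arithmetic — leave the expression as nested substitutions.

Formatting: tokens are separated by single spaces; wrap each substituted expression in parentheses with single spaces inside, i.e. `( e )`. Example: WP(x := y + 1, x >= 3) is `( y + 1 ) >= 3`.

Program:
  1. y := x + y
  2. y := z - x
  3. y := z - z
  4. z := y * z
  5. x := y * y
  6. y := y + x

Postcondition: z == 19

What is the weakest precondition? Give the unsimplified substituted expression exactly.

post: z == 19
stmt 6: y := y + x  -- replace 0 occurrence(s) of y with (y + x)
  => z == 19
stmt 5: x := y * y  -- replace 0 occurrence(s) of x with (y * y)
  => z == 19
stmt 4: z := y * z  -- replace 1 occurrence(s) of z with (y * z)
  => ( y * z ) == 19
stmt 3: y := z - z  -- replace 1 occurrence(s) of y with (z - z)
  => ( ( z - z ) * z ) == 19
stmt 2: y := z - x  -- replace 0 occurrence(s) of y with (z - x)
  => ( ( z - z ) * z ) == 19
stmt 1: y := x + y  -- replace 0 occurrence(s) of y with (x + y)
  => ( ( z - z ) * z ) == 19

Answer: ( ( z - z ) * z ) == 19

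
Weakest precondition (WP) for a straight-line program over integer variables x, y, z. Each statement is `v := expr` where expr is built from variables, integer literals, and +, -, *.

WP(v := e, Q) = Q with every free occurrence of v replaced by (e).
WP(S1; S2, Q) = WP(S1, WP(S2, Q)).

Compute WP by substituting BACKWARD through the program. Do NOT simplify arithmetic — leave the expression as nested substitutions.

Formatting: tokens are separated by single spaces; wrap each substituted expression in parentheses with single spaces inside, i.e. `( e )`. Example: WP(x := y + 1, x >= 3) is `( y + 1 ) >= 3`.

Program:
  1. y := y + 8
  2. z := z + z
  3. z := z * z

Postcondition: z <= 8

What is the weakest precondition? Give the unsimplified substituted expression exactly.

Answer: ( ( z + z ) * ( z + z ) ) <= 8

Derivation:
post: z <= 8
stmt 3: z := z * z  -- replace 1 occurrence(s) of z with (z * z)
  => ( z * z ) <= 8
stmt 2: z := z + z  -- replace 2 occurrence(s) of z with (z + z)
  => ( ( z + z ) * ( z + z ) ) <= 8
stmt 1: y := y + 8  -- replace 0 occurrence(s) of y with (y + 8)
  => ( ( z + z ) * ( z + z ) ) <= 8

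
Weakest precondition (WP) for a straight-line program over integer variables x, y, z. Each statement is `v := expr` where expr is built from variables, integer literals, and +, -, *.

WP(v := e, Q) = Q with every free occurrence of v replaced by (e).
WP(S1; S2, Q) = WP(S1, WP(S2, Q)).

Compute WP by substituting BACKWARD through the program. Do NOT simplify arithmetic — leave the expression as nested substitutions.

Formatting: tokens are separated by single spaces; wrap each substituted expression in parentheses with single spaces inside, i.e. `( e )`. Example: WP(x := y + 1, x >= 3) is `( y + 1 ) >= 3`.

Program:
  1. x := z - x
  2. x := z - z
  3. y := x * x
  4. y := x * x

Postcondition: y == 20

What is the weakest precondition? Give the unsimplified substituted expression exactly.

post: y == 20
stmt 4: y := x * x  -- replace 1 occurrence(s) of y with (x * x)
  => ( x * x ) == 20
stmt 3: y := x * x  -- replace 0 occurrence(s) of y with (x * x)
  => ( x * x ) == 20
stmt 2: x := z - z  -- replace 2 occurrence(s) of x with (z - z)
  => ( ( z - z ) * ( z - z ) ) == 20
stmt 1: x := z - x  -- replace 0 occurrence(s) of x with (z - x)
  => ( ( z - z ) * ( z - z ) ) == 20

Answer: ( ( z - z ) * ( z - z ) ) == 20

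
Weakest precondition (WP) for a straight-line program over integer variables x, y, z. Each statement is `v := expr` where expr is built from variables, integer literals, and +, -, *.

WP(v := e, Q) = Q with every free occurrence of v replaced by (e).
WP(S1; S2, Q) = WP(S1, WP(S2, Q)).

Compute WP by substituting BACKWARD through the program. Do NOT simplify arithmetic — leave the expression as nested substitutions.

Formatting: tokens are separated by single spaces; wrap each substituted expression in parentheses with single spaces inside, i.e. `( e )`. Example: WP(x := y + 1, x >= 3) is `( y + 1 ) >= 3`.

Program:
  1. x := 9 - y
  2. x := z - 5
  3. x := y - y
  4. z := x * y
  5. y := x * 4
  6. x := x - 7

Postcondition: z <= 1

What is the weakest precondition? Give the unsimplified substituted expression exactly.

post: z <= 1
stmt 6: x := x - 7  -- replace 0 occurrence(s) of x with (x - 7)
  => z <= 1
stmt 5: y := x * 4  -- replace 0 occurrence(s) of y with (x * 4)
  => z <= 1
stmt 4: z := x * y  -- replace 1 occurrence(s) of z with (x * y)
  => ( x * y ) <= 1
stmt 3: x := y - y  -- replace 1 occurrence(s) of x with (y - y)
  => ( ( y - y ) * y ) <= 1
stmt 2: x := z - 5  -- replace 0 occurrence(s) of x with (z - 5)
  => ( ( y - y ) * y ) <= 1
stmt 1: x := 9 - y  -- replace 0 occurrence(s) of x with (9 - y)
  => ( ( y - y ) * y ) <= 1

Answer: ( ( y - y ) * y ) <= 1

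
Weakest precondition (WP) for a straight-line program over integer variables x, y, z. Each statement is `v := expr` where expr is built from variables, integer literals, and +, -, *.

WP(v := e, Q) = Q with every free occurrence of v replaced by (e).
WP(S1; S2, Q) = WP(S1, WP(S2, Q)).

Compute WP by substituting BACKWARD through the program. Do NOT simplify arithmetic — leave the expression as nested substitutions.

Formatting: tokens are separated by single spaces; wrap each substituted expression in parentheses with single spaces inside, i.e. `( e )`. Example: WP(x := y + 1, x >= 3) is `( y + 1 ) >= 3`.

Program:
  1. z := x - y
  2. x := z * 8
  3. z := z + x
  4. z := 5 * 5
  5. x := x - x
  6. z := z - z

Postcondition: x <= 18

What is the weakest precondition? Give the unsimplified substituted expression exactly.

post: x <= 18
stmt 6: z := z - z  -- replace 0 occurrence(s) of z with (z - z)
  => x <= 18
stmt 5: x := x - x  -- replace 1 occurrence(s) of x with (x - x)
  => ( x - x ) <= 18
stmt 4: z := 5 * 5  -- replace 0 occurrence(s) of z with (5 * 5)
  => ( x - x ) <= 18
stmt 3: z := z + x  -- replace 0 occurrence(s) of z with (z + x)
  => ( x - x ) <= 18
stmt 2: x := z * 8  -- replace 2 occurrence(s) of x with (z * 8)
  => ( ( z * 8 ) - ( z * 8 ) ) <= 18
stmt 1: z := x - y  -- replace 2 occurrence(s) of z with (x - y)
  => ( ( ( x - y ) * 8 ) - ( ( x - y ) * 8 ) ) <= 18

Answer: ( ( ( x - y ) * 8 ) - ( ( x - y ) * 8 ) ) <= 18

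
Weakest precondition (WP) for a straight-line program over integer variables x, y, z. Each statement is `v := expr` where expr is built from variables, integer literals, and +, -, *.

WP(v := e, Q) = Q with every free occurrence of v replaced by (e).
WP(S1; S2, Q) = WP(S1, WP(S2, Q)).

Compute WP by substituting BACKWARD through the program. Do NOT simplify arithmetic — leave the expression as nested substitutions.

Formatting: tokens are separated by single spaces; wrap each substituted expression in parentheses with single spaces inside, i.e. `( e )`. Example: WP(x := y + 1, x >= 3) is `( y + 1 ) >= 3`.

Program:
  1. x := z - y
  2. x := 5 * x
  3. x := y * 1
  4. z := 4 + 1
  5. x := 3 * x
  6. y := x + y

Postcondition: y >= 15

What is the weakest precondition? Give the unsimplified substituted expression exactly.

Answer: ( ( 3 * ( y * 1 ) ) + y ) >= 15

Derivation:
post: y >= 15
stmt 6: y := x + y  -- replace 1 occurrence(s) of y with (x + y)
  => ( x + y ) >= 15
stmt 5: x := 3 * x  -- replace 1 occurrence(s) of x with (3 * x)
  => ( ( 3 * x ) + y ) >= 15
stmt 4: z := 4 + 1  -- replace 0 occurrence(s) of z with (4 + 1)
  => ( ( 3 * x ) + y ) >= 15
stmt 3: x := y * 1  -- replace 1 occurrence(s) of x with (y * 1)
  => ( ( 3 * ( y * 1 ) ) + y ) >= 15
stmt 2: x := 5 * x  -- replace 0 occurrence(s) of x with (5 * x)
  => ( ( 3 * ( y * 1 ) ) + y ) >= 15
stmt 1: x := z - y  -- replace 0 occurrence(s) of x with (z - y)
  => ( ( 3 * ( y * 1 ) ) + y ) >= 15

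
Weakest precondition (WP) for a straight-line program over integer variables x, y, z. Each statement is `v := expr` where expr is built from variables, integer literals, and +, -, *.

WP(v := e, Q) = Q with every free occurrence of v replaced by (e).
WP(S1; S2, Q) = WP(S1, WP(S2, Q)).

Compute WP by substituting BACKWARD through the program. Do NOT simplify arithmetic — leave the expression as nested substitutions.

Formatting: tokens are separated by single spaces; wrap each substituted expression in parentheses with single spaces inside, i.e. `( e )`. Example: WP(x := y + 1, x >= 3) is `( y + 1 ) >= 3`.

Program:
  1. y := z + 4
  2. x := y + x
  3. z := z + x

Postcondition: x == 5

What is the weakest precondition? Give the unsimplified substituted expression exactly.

Answer: ( ( z + 4 ) + x ) == 5

Derivation:
post: x == 5
stmt 3: z := z + x  -- replace 0 occurrence(s) of z with (z + x)
  => x == 5
stmt 2: x := y + x  -- replace 1 occurrence(s) of x with (y + x)
  => ( y + x ) == 5
stmt 1: y := z + 4  -- replace 1 occurrence(s) of y with (z + 4)
  => ( ( z + 4 ) + x ) == 5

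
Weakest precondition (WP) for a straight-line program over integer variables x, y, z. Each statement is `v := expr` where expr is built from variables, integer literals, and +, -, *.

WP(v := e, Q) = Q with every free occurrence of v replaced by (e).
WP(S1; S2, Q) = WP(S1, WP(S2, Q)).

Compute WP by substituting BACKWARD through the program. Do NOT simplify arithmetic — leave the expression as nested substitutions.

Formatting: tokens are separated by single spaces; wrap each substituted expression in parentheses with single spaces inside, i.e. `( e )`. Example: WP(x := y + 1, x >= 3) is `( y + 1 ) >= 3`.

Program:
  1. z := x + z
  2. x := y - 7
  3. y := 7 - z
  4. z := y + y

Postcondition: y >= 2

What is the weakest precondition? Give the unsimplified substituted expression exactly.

post: y >= 2
stmt 4: z := y + y  -- replace 0 occurrence(s) of z with (y + y)
  => y >= 2
stmt 3: y := 7 - z  -- replace 1 occurrence(s) of y with (7 - z)
  => ( 7 - z ) >= 2
stmt 2: x := y - 7  -- replace 0 occurrence(s) of x with (y - 7)
  => ( 7 - z ) >= 2
stmt 1: z := x + z  -- replace 1 occurrence(s) of z with (x + z)
  => ( 7 - ( x + z ) ) >= 2

Answer: ( 7 - ( x + z ) ) >= 2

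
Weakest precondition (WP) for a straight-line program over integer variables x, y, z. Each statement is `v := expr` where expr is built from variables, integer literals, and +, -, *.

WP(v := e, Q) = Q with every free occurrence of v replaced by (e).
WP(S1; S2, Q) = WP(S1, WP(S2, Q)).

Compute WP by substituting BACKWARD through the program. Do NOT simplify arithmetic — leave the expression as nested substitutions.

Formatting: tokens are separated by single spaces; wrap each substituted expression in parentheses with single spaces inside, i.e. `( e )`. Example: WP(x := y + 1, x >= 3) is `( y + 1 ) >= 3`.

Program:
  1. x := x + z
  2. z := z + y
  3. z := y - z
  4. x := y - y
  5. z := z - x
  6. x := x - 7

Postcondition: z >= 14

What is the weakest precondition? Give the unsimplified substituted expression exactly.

Answer: ( ( y - ( z + y ) ) - ( y - y ) ) >= 14

Derivation:
post: z >= 14
stmt 6: x := x - 7  -- replace 0 occurrence(s) of x with (x - 7)
  => z >= 14
stmt 5: z := z - x  -- replace 1 occurrence(s) of z with (z - x)
  => ( z - x ) >= 14
stmt 4: x := y - y  -- replace 1 occurrence(s) of x with (y - y)
  => ( z - ( y - y ) ) >= 14
stmt 3: z := y - z  -- replace 1 occurrence(s) of z with (y - z)
  => ( ( y - z ) - ( y - y ) ) >= 14
stmt 2: z := z + y  -- replace 1 occurrence(s) of z with (z + y)
  => ( ( y - ( z + y ) ) - ( y - y ) ) >= 14
stmt 1: x := x + z  -- replace 0 occurrence(s) of x with (x + z)
  => ( ( y - ( z + y ) ) - ( y - y ) ) >= 14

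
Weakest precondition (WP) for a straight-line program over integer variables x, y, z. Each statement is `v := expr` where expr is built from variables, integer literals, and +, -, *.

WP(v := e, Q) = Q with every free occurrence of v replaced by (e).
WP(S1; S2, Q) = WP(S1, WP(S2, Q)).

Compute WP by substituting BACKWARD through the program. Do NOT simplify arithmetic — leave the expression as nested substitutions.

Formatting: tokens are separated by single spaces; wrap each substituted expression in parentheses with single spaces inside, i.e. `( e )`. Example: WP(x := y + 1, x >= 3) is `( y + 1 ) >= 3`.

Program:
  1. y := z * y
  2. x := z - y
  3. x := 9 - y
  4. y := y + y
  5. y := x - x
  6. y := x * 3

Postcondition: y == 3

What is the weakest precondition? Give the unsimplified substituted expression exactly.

post: y == 3
stmt 6: y := x * 3  -- replace 1 occurrence(s) of y with (x * 3)
  => ( x * 3 ) == 3
stmt 5: y := x - x  -- replace 0 occurrence(s) of y with (x - x)
  => ( x * 3 ) == 3
stmt 4: y := y + y  -- replace 0 occurrence(s) of y with (y + y)
  => ( x * 3 ) == 3
stmt 3: x := 9 - y  -- replace 1 occurrence(s) of x with (9 - y)
  => ( ( 9 - y ) * 3 ) == 3
stmt 2: x := z - y  -- replace 0 occurrence(s) of x with (z - y)
  => ( ( 9 - y ) * 3 ) == 3
stmt 1: y := z * y  -- replace 1 occurrence(s) of y with (z * y)
  => ( ( 9 - ( z * y ) ) * 3 ) == 3

Answer: ( ( 9 - ( z * y ) ) * 3 ) == 3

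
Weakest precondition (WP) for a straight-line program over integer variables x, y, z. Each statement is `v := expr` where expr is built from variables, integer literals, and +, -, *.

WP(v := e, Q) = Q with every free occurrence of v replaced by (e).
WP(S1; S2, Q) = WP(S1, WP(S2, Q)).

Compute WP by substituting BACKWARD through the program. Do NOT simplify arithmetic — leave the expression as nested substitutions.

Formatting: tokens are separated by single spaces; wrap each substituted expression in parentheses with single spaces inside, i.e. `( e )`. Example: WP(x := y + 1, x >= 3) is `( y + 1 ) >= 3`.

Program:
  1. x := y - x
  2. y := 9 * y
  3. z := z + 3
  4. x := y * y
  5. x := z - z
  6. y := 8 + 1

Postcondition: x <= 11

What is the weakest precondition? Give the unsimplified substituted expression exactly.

post: x <= 11
stmt 6: y := 8 + 1  -- replace 0 occurrence(s) of y with (8 + 1)
  => x <= 11
stmt 5: x := z - z  -- replace 1 occurrence(s) of x with (z - z)
  => ( z - z ) <= 11
stmt 4: x := y * y  -- replace 0 occurrence(s) of x with (y * y)
  => ( z - z ) <= 11
stmt 3: z := z + 3  -- replace 2 occurrence(s) of z with (z + 3)
  => ( ( z + 3 ) - ( z + 3 ) ) <= 11
stmt 2: y := 9 * y  -- replace 0 occurrence(s) of y with (9 * y)
  => ( ( z + 3 ) - ( z + 3 ) ) <= 11
stmt 1: x := y - x  -- replace 0 occurrence(s) of x with (y - x)
  => ( ( z + 3 ) - ( z + 3 ) ) <= 11

Answer: ( ( z + 3 ) - ( z + 3 ) ) <= 11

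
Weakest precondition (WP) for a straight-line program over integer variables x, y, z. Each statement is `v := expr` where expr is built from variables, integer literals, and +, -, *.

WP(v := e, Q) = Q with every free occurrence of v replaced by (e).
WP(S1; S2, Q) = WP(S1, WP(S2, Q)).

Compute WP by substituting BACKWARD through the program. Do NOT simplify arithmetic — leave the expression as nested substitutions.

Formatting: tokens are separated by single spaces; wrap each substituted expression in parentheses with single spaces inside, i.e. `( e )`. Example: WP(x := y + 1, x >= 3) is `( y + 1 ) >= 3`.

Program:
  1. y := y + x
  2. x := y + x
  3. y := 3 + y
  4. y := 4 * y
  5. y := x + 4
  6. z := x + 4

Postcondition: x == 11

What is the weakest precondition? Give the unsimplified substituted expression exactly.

post: x == 11
stmt 6: z := x + 4  -- replace 0 occurrence(s) of z with (x + 4)
  => x == 11
stmt 5: y := x + 4  -- replace 0 occurrence(s) of y with (x + 4)
  => x == 11
stmt 4: y := 4 * y  -- replace 0 occurrence(s) of y with (4 * y)
  => x == 11
stmt 3: y := 3 + y  -- replace 0 occurrence(s) of y with (3 + y)
  => x == 11
stmt 2: x := y + x  -- replace 1 occurrence(s) of x with (y + x)
  => ( y + x ) == 11
stmt 1: y := y + x  -- replace 1 occurrence(s) of y with (y + x)
  => ( ( y + x ) + x ) == 11

Answer: ( ( y + x ) + x ) == 11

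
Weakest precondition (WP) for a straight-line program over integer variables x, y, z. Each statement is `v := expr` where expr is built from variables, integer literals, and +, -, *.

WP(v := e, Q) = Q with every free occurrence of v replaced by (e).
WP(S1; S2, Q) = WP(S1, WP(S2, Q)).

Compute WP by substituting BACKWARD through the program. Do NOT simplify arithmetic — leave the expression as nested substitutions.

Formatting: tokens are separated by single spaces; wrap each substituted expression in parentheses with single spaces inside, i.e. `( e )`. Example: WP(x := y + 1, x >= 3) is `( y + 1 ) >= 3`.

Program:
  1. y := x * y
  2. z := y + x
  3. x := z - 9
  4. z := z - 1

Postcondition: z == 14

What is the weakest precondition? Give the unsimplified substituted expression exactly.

post: z == 14
stmt 4: z := z - 1  -- replace 1 occurrence(s) of z with (z - 1)
  => ( z - 1 ) == 14
stmt 3: x := z - 9  -- replace 0 occurrence(s) of x with (z - 9)
  => ( z - 1 ) == 14
stmt 2: z := y + x  -- replace 1 occurrence(s) of z with (y + x)
  => ( ( y + x ) - 1 ) == 14
stmt 1: y := x * y  -- replace 1 occurrence(s) of y with (x * y)
  => ( ( ( x * y ) + x ) - 1 ) == 14

Answer: ( ( ( x * y ) + x ) - 1 ) == 14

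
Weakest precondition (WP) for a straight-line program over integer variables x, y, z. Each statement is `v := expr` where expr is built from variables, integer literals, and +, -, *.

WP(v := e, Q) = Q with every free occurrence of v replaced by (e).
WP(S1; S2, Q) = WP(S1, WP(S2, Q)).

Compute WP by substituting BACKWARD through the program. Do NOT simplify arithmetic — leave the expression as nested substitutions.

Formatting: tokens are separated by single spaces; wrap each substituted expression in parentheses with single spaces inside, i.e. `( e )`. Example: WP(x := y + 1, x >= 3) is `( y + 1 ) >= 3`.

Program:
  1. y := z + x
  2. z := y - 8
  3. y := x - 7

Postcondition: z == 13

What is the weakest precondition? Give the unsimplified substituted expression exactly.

Answer: ( ( z + x ) - 8 ) == 13

Derivation:
post: z == 13
stmt 3: y := x - 7  -- replace 0 occurrence(s) of y with (x - 7)
  => z == 13
stmt 2: z := y - 8  -- replace 1 occurrence(s) of z with (y - 8)
  => ( y - 8 ) == 13
stmt 1: y := z + x  -- replace 1 occurrence(s) of y with (z + x)
  => ( ( z + x ) - 8 ) == 13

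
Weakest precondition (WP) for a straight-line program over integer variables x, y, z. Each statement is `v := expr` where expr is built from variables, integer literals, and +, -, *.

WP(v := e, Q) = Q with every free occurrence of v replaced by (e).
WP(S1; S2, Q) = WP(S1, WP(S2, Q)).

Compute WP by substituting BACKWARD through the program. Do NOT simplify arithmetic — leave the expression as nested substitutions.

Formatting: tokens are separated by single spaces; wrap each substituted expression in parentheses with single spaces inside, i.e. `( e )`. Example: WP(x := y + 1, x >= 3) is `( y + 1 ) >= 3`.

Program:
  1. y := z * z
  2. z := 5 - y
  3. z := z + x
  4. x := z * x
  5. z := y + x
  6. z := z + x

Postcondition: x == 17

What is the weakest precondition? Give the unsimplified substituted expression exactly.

post: x == 17
stmt 6: z := z + x  -- replace 0 occurrence(s) of z with (z + x)
  => x == 17
stmt 5: z := y + x  -- replace 0 occurrence(s) of z with (y + x)
  => x == 17
stmt 4: x := z * x  -- replace 1 occurrence(s) of x with (z * x)
  => ( z * x ) == 17
stmt 3: z := z + x  -- replace 1 occurrence(s) of z with (z + x)
  => ( ( z + x ) * x ) == 17
stmt 2: z := 5 - y  -- replace 1 occurrence(s) of z with (5 - y)
  => ( ( ( 5 - y ) + x ) * x ) == 17
stmt 1: y := z * z  -- replace 1 occurrence(s) of y with (z * z)
  => ( ( ( 5 - ( z * z ) ) + x ) * x ) == 17

Answer: ( ( ( 5 - ( z * z ) ) + x ) * x ) == 17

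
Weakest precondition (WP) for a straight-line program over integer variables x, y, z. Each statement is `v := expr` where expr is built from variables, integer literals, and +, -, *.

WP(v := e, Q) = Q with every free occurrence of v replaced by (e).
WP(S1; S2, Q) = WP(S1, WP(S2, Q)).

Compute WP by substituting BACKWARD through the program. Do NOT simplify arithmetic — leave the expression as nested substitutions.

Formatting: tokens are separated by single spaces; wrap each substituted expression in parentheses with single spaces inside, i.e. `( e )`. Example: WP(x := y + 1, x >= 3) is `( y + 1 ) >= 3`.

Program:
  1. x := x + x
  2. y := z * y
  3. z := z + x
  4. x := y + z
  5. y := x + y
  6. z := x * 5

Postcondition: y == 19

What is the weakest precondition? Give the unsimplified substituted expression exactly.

Answer: ( ( ( z * y ) + ( z + ( x + x ) ) ) + ( z * y ) ) == 19

Derivation:
post: y == 19
stmt 6: z := x * 5  -- replace 0 occurrence(s) of z with (x * 5)
  => y == 19
stmt 5: y := x + y  -- replace 1 occurrence(s) of y with (x + y)
  => ( x + y ) == 19
stmt 4: x := y + z  -- replace 1 occurrence(s) of x with (y + z)
  => ( ( y + z ) + y ) == 19
stmt 3: z := z + x  -- replace 1 occurrence(s) of z with (z + x)
  => ( ( y + ( z + x ) ) + y ) == 19
stmt 2: y := z * y  -- replace 2 occurrence(s) of y with (z * y)
  => ( ( ( z * y ) + ( z + x ) ) + ( z * y ) ) == 19
stmt 1: x := x + x  -- replace 1 occurrence(s) of x with (x + x)
  => ( ( ( z * y ) + ( z + ( x + x ) ) ) + ( z * y ) ) == 19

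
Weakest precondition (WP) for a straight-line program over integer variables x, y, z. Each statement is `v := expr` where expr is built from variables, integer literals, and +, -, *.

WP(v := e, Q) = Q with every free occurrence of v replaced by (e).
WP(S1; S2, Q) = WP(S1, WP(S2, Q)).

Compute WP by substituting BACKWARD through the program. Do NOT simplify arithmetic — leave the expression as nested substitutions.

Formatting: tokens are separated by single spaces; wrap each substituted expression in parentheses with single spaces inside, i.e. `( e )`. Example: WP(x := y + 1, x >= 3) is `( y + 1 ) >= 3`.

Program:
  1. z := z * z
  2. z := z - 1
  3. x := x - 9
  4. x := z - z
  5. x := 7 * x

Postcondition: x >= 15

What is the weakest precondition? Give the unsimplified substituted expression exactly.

post: x >= 15
stmt 5: x := 7 * x  -- replace 1 occurrence(s) of x with (7 * x)
  => ( 7 * x ) >= 15
stmt 4: x := z - z  -- replace 1 occurrence(s) of x with (z - z)
  => ( 7 * ( z - z ) ) >= 15
stmt 3: x := x - 9  -- replace 0 occurrence(s) of x with (x - 9)
  => ( 7 * ( z - z ) ) >= 15
stmt 2: z := z - 1  -- replace 2 occurrence(s) of z with (z - 1)
  => ( 7 * ( ( z - 1 ) - ( z - 1 ) ) ) >= 15
stmt 1: z := z * z  -- replace 2 occurrence(s) of z with (z * z)
  => ( 7 * ( ( ( z * z ) - 1 ) - ( ( z * z ) - 1 ) ) ) >= 15

Answer: ( 7 * ( ( ( z * z ) - 1 ) - ( ( z * z ) - 1 ) ) ) >= 15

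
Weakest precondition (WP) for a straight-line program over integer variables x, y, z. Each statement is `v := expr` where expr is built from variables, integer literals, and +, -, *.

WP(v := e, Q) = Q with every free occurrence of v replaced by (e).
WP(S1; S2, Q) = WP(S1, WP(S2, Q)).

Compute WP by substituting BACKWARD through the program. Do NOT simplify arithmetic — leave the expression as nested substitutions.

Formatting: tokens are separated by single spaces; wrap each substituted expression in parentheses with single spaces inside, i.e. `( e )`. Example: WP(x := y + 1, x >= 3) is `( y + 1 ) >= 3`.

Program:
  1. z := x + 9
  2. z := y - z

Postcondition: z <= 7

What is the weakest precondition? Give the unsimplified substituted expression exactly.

Answer: ( y - ( x + 9 ) ) <= 7

Derivation:
post: z <= 7
stmt 2: z := y - z  -- replace 1 occurrence(s) of z with (y - z)
  => ( y - z ) <= 7
stmt 1: z := x + 9  -- replace 1 occurrence(s) of z with (x + 9)
  => ( y - ( x + 9 ) ) <= 7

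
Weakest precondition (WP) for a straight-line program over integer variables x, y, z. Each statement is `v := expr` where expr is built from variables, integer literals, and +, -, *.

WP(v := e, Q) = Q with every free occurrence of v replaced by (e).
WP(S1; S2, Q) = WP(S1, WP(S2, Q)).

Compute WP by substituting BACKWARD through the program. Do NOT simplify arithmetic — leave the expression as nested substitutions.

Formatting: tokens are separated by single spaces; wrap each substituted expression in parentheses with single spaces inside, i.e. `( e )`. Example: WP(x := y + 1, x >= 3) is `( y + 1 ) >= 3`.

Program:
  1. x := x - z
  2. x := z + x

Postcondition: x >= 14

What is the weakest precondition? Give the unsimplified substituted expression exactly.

post: x >= 14
stmt 2: x := z + x  -- replace 1 occurrence(s) of x with (z + x)
  => ( z + x ) >= 14
stmt 1: x := x - z  -- replace 1 occurrence(s) of x with (x - z)
  => ( z + ( x - z ) ) >= 14

Answer: ( z + ( x - z ) ) >= 14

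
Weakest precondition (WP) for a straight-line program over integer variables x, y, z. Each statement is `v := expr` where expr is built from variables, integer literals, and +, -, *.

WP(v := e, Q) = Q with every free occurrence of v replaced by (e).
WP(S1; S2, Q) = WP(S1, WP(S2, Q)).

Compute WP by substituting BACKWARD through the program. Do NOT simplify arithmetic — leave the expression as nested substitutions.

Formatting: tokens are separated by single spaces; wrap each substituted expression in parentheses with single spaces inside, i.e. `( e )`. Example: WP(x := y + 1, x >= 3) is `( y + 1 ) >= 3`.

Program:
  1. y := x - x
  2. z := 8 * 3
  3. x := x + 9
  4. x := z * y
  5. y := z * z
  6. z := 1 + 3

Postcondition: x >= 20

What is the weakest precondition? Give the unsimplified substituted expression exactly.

Answer: ( ( 8 * 3 ) * ( x - x ) ) >= 20

Derivation:
post: x >= 20
stmt 6: z := 1 + 3  -- replace 0 occurrence(s) of z with (1 + 3)
  => x >= 20
stmt 5: y := z * z  -- replace 0 occurrence(s) of y with (z * z)
  => x >= 20
stmt 4: x := z * y  -- replace 1 occurrence(s) of x with (z * y)
  => ( z * y ) >= 20
stmt 3: x := x + 9  -- replace 0 occurrence(s) of x with (x + 9)
  => ( z * y ) >= 20
stmt 2: z := 8 * 3  -- replace 1 occurrence(s) of z with (8 * 3)
  => ( ( 8 * 3 ) * y ) >= 20
stmt 1: y := x - x  -- replace 1 occurrence(s) of y with (x - x)
  => ( ( 8 * 3 ) * ( x - x ) ) >= 20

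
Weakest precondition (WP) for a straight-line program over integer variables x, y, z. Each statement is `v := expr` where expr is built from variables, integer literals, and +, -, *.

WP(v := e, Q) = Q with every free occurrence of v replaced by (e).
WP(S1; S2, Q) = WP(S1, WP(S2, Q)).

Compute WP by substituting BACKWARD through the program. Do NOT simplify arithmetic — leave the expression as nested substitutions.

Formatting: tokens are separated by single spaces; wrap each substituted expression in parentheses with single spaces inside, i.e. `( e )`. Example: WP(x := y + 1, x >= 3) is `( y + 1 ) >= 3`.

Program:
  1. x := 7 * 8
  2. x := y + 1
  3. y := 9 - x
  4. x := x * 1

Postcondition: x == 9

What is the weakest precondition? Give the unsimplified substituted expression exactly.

Answer: ( ( y + 1 ) * 1 ) == 9

Derivation:
post: x == 9
stmt 4: x := x * 1  -- replace 1 occurrence(s) of x with (x * 1)
  => ( x * 1 ) == 9
stmt 3: y := 9 - x  -- replace 0 occurrence(s) of y with (9 - x)
  => ( x * 1 ) == 9
stmt 2: x := y + 1  -- replace 1 occurrence(s) of x with (y + 1)
  => ( ( y + 1 ) * 1 ) == 9
stmt 1: x := 7 * 8  -- replace 0 occurrence(s) of x with (7 * 8)
  => ( ( y + 1 ) * 1 ) == 9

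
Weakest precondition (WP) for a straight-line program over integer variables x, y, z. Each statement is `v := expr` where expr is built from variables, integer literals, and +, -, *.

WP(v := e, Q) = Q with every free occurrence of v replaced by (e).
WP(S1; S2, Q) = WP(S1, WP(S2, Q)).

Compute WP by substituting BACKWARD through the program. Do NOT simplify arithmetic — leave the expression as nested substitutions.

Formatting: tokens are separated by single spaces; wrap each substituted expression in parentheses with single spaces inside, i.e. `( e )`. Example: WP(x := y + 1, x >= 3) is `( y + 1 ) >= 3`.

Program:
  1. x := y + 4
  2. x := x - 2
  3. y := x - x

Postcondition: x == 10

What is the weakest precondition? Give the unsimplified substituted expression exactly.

post: x == 10
stmt 3: y := x - x  -- replace 0 occurrence(s) of y with (x - x)
  => x == 10
stmt 2: x := x - 2  -- replace 1 occurrence(s) of x with (x - 2)
  => ( x - 2 ) == 10
stmt 1: x := y + 4  -- replace 1 occurrence(s) of x with (y + 4)
  => ( ( y + 4 ) - 2 ) == 10

Answer: ( ( y + 4 ) - 2 ) == 10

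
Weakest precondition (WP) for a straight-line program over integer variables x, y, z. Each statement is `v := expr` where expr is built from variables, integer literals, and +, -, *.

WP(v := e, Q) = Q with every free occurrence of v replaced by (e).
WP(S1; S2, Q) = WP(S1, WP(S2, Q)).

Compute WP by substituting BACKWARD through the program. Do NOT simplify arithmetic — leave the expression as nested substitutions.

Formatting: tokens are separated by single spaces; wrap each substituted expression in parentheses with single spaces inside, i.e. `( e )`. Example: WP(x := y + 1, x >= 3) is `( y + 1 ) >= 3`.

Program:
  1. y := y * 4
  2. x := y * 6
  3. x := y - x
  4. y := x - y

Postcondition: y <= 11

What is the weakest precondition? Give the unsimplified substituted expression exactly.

Answer: ( ( ( y * 4 ) - ( ( y * 4 ) * 6 ) ) - ( y * 4 ) ) <= 11

Derivation:
post: y <= 11
stmt 4: y := x - y  -- replace 1 occurrence(s) of y with (x - y)
  => ( x - y ) <= 11
stmt 3: x := y - x  -- replace 1 occurrence(s) of x with (y - x)
  => ( ( y - x ) - y ) <= 11
stmt 2: x := y * 6  -- replace 1 occurrence(s) of x with (y * 6)
  => ( ( y - ( y * 6 ) ) - y ) <= 11
stmt 1: y := y * 4  -- replace 3 occurrence(s) of y with (y * 4)
  => ( ( ( y * 4 ) - ( ( y * 4 ) * 6 ) ) - ( y * 4 ) ) <= 11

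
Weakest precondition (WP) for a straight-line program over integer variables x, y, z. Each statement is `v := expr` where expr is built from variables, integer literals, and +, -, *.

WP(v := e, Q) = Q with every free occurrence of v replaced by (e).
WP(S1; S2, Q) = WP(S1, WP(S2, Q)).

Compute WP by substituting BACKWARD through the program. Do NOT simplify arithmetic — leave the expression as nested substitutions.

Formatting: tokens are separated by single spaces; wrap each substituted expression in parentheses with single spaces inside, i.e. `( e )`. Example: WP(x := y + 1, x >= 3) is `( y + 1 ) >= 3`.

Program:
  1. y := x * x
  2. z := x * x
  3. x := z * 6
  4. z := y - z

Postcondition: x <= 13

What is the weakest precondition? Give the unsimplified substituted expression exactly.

Answer: ( ( x * x ) * 6 ) <= 13

Derivation:
post: x <= 13
stmt 4: z := y - z  -- replace 0 occurrence(s) of z with (y - z)
  => x <= 13
stmt 3: x := z * 6  -- replace 1 occurrence(s) of x with (z * 6)
  => ( z * 6 ) <= 13
stmt 2: z := x * x  -- replace 1 occurrence(s) of z with (x * x)
  => ( ( x * x ) * 6 ) <= 13
stmt 1: y := x * x  -- replace 0 occurrence(s) of y with (x * x)
  => ( ( x * x ) * 6 ) <= 13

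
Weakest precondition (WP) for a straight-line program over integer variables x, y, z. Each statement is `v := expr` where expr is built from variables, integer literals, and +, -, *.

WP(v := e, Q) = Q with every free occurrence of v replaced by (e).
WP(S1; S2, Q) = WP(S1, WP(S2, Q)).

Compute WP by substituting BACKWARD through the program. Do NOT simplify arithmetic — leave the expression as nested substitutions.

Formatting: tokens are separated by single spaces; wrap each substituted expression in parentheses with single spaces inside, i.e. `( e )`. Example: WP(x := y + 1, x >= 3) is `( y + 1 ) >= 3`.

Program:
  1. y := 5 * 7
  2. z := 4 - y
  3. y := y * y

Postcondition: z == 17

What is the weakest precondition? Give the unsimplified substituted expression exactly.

Answer: ( 4 - ( 5 * 7 ) ) == 17

Derivation:
post: z == 17
stmt 3: y := y * y  -- replace 0 occurrence(s) of y with (y * y)
  => z == 17
stmt 2: z := 4 - y  -- replace 1 occurrence(s) of z with (4 - y)
  => ( 4 - y ) == 17
stmt 1: y := 5 * 7  -- replace 1 occurrence(s) of y with (5 * 7)
  => ( 4 - ( 5 * 7 ) ) == 17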